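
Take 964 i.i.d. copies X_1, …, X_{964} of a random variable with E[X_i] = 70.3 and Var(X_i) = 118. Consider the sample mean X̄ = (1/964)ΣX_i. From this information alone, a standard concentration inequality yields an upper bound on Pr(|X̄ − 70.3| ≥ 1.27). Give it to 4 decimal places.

0.0759

With mean and variance of each term known, Chebyshev's inequality bounds the deviation of the sum (or sample mean).
Var(X̄) = Var(X_i)/n = 118/964 = 0.12241.
Chebyshev: Pr(|X̄ − 70.3| ≥ 1.27) ≤ Var(X̄)/(1.27)² = 118/(964·1.27²) = 0.0759.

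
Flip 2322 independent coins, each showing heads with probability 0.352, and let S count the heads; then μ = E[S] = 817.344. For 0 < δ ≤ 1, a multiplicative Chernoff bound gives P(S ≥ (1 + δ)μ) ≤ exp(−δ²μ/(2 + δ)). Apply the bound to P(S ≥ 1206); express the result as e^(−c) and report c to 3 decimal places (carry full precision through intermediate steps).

Write 1206 = (1 + δ)μ, so δ = 1206/817.344 − 1 = 0.4755109…
Then the exponent is δ²μ/(2 + δ) = (1206 − μ)² / (μ·(2 + δ)) = 74.655366.

74.655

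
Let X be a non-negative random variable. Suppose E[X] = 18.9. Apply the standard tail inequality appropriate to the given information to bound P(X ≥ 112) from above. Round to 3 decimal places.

0.169

Only the mean of a non-negative variable is known, so Markov's inequality is the applicable tail bound.
Markov's inequality: for a non-negative random variable, P(X ≥ a) ≤ E[X]/a.
Here E[X] = 18.9 and a = 112, so the bound is 18.9/112 = 0.1688.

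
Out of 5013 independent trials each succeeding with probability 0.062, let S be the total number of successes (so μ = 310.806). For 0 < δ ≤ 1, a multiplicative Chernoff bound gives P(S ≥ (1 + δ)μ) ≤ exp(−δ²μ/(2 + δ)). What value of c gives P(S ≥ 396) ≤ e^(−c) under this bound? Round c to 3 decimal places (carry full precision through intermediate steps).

10.269

Write 396 = (1 + δ)μ, so δ = 396/310.806 − 1 = 0.2741067…
Then the exponent is δ²μ/(2 + δ) = (396 − μ)² / (μ·(2 + δ)) = 10.268755.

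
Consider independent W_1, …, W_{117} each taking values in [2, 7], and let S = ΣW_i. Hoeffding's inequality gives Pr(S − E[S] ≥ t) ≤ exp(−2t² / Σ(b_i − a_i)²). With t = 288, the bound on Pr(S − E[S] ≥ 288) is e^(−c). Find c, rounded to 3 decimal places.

56.714

Σ(b_i − a_i)² = 117·(5)² = 2925.
c = 2t²/2925 = 2·288²/2925 = 56.7138.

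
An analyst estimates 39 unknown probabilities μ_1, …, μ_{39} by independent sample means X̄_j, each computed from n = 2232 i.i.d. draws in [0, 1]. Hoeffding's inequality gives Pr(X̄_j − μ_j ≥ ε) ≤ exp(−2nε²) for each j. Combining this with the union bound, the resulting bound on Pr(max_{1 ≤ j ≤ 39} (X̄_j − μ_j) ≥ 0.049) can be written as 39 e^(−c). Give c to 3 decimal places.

10.718

Union bound over the 39 events: Pr(max_{1 ≤ j ≤ 39} (X̄_j − μ_j) ≥ 0.049) ≤ 39·exp(−2nε²) = 39 exp(−2·2232·0.049²).
So c = 2·2232·0.049² = 10.7181.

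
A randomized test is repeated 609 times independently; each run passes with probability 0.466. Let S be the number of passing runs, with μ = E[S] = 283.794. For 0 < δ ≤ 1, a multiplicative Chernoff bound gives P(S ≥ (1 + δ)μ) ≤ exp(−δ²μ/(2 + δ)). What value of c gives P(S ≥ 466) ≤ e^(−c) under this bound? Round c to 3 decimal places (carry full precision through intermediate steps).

Write 466 = (1 + δ)μ, so δ = 466/283.794 − 1 = 0.6420361…
Then the exponent is δ²μ/(2 + δ) = (466 − μ)² / (μ·(2 + δ)) = 44.277530.

44.278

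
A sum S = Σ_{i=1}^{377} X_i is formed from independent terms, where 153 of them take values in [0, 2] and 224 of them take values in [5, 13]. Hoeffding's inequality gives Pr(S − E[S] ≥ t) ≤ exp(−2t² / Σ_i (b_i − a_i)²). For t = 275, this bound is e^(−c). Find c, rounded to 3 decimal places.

10.118

Σ(b_i − a_i)² = 153·2² + 224·8² = 14948.
c = 2t² / 14948 = 2·275² / 14948 = 10.1184.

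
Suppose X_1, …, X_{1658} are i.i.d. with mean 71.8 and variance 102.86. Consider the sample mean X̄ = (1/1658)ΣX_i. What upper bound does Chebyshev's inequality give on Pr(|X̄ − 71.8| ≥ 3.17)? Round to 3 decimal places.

0.006

Var(X̄) = Var(X_i)/n = 102.86/1658 = 0.062039.
Chebyshev: Pr(|X̄ − 71.8| ≥ 3.17) ≤ Var(X̄)/(3.17)² = 102.86/(1658·3.17²) = 0.0062.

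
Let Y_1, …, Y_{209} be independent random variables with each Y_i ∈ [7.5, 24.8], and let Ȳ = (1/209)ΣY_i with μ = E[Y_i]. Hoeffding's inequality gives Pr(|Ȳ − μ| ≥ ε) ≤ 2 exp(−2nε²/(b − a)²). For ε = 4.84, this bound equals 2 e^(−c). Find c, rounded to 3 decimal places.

32.717

c = 2nε²/(b − a)² = 2·209·4.84² / 17.3² = 32.7171.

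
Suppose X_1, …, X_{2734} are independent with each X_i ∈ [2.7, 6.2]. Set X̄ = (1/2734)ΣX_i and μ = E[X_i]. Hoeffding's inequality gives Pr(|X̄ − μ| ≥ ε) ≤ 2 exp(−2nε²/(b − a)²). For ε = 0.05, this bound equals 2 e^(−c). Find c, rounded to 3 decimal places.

1.116

c = 2nε²/(b − a)² = 2·2734·0.05² / 3.5² = 1.1159.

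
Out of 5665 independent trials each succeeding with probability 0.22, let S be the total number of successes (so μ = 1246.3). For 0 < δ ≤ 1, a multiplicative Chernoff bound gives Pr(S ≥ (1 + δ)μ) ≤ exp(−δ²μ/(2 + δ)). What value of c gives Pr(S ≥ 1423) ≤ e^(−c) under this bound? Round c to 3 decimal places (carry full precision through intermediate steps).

Write 1423 = (1 + δ)μ, so δ = 1423/1246.3 − 1 = 0.1417797…
Then the exponent is δ²μ/(2 + δ) = (1423 − μ)² / (μ·(2 + δ)) = 11.697033.

11.697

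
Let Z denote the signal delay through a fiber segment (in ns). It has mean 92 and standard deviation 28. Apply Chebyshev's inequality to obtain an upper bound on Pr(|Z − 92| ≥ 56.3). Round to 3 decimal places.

0.247

Chebyshev: Pr(|Z − μ| ≥ t) ≤ Var(Z)/t².
Var(Z) = σ² = 28² = 784.
Bound = 784 / 3169.69 = 0.2473.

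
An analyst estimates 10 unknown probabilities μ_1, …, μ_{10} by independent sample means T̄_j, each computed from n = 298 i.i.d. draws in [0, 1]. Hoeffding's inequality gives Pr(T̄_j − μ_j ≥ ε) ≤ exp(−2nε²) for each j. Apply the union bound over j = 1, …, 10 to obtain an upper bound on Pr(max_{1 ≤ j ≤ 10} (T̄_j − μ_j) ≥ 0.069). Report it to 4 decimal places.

0.5857

Per-experiment Hoeffding bound: exp(−2·298·0.069²) = exp(−2.83756) = 0.058569.
Union bound over 10 events: 10·0.058569 = 0.58569.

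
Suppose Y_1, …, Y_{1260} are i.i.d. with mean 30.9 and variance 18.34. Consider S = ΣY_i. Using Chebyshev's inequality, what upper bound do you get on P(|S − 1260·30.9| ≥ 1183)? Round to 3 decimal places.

Var(S) = n·Var(Y_i) = 1260·18.34 = 23108.4.
Chebyshev: P(|S − 1260·30.9| ≥ 1183) ≤ Var(S)/1183² = 23108.4/1399489 = 0.0165.

0.017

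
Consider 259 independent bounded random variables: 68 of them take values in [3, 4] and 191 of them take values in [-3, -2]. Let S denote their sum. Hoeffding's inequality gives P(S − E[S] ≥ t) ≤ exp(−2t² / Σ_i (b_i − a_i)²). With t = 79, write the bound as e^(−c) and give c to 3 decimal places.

Σ(b_i − a_i)² = 68·1² + 191·1² = 259.
c = 2t² / 259 = 2·79² / 259 = 48.1931.

48.193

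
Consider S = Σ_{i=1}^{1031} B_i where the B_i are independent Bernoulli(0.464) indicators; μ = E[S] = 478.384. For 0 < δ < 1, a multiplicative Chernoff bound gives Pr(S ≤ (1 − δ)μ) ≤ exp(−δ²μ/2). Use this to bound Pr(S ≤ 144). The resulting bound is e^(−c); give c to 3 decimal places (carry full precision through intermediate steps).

116.865

Write 144 = (1 − δ)μ, so δ = 1 − 144/478.384 = 0.6989866…
Then the exponent is δ²μ/2 = (μ − 144)²/(2μ) = 116.864966.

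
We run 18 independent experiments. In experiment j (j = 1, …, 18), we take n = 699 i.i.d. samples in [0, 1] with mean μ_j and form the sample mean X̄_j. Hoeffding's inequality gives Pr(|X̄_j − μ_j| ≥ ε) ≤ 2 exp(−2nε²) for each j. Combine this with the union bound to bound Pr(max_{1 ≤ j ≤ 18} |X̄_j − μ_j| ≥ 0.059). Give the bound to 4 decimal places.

Per-experiment Hoeffding bound: 2·exp(−2·699·0.059²) = 2·exp(−4.86644) = 0.015401.
Union bound over 18 events: 18·0.015401 = 0.27723.

0.2772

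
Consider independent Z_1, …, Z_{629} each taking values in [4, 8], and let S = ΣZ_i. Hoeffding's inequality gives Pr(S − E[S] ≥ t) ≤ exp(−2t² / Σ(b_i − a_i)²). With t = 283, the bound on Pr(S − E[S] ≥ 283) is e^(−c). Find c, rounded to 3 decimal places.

15.916

Σ(b_i − a_i)² = 629·(4)² = 10064.
c = 2t²/10064 = 2·283²/10064 = 15.9159.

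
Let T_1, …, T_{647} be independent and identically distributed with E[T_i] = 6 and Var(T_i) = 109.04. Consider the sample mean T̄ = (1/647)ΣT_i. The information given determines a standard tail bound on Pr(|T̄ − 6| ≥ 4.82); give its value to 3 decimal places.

0.007

With mean and variance of each term known, Chebyshev's inequality bounds the deviation of the sum (or sample mean).
Var(T̄) = Var(T_i)/n = 109.04/647 = 0.16853.
Chebyshev: Pr(|T̄ − 6| ≥ 4.82) ≤ Var(T̄)/(4.82)² = 109.04/(647·4.82²) = 0.0073.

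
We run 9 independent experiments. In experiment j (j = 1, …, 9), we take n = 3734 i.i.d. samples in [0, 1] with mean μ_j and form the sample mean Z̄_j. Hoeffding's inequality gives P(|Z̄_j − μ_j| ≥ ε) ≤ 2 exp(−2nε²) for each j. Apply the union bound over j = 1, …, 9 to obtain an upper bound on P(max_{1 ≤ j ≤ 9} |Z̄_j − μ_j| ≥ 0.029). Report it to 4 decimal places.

Per-experiment Hoeffding bound: 2·exp(−2·3734·0.029²) = 2·exp(−6.28059) = 0.0037446.
Union bound over 9 events: 9·0.0037446 = 0.03370.

0.0337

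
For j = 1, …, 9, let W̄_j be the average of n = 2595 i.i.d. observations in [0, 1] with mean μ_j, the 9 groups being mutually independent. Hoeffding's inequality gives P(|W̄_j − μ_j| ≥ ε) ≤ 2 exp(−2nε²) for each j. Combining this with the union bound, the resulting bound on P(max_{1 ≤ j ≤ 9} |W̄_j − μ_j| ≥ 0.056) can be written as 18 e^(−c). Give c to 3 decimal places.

16.276

Union bound over the 9 events: P(max_{1 ≤ j ≤ 9} |W̄_j − μ_j| ≥ 0.056) ≤ 9·2·exp(−2nε²) = 18 exp(−2·2595·0.056²).
So c = 2·2595·0.056² = 16.2758.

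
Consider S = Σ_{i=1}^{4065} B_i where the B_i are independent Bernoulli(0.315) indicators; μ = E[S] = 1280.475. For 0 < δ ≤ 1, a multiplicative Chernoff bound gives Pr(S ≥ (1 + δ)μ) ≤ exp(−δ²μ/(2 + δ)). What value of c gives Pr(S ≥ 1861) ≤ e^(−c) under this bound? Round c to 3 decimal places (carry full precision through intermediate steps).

107.277

Write 1861 = (1 + δ)μ, so δ = 1861/1280.475 − 1 = 0.4533669…
Then the exponent is δ²μ/(2 + δ) = (1861 − μ)² / (μ·(2 + δ)) = 107.277402.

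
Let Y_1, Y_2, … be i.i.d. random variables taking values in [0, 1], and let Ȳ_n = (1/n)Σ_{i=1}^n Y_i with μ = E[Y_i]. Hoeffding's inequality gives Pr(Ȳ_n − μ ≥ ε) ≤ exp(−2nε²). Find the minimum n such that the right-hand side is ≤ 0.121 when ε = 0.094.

Require exp(−2nε²) ≤ 0.121, i.e. 2nε² ≥ ln(1/0.121) = 2.111965.
So n ≥ 2.111965 / (2·0.094²) = 119.509.
The smallest integer n is 120.

120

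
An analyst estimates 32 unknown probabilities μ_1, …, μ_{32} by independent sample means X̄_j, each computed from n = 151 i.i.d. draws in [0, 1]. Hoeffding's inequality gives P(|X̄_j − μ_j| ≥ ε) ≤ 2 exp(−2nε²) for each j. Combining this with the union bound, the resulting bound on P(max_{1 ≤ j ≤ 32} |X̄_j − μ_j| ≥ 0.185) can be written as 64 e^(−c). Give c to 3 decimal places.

Union bound over the 32 events: P(max_{1 ≤ j ≤ 32} |X̄_j − μ_j| ≥ 0.185) ≤ 32·2·exp(−2nε²) = 64 exp(−2·151·0.185²).
So c = 2·151·0.185² = 10.3360.

10.336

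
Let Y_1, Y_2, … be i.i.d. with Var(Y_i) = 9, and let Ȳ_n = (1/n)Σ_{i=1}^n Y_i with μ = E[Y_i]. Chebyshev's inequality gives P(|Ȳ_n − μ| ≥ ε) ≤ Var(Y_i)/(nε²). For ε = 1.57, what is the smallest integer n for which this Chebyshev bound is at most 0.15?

Require 9/(n·1.57²) ≤ 0.15, i.e. n ≥ 9/(0.15·1.57²) = 24.342.
The smallest integer n is 25.

25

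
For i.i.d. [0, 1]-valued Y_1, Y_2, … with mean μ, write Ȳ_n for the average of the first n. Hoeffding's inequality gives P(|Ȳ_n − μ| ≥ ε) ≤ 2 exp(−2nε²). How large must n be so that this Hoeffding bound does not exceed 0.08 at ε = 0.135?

89

Require 2·exp(−2nε²) ≤ 0.08, i.e. 2nε² ≥ ln(2/0.08) = 3.218876.
So n ≥ 3.218876 / (2·0.135²) = 88.309.
The smallest integer n is 89.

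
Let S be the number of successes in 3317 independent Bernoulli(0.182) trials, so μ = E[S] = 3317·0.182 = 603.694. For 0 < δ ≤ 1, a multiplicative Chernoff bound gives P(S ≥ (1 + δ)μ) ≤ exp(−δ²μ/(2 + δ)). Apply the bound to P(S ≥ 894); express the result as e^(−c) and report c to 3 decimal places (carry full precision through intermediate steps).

Write 894 = (1 + δ)μ, so δ = 894/603.694 − 1 = 0.4808827…
Then the exponent is δ²μ/(2 + δ) = (894 − μ)² / (μ·(2 + δ)) = 56.271557.

56.272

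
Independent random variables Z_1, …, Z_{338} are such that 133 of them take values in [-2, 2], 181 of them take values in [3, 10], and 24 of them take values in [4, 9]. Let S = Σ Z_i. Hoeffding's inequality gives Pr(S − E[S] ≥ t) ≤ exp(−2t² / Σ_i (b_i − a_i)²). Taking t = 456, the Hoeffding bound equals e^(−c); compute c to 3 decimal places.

Σ(b_i − a_i)² = 133·4² + 181·7² + 24·5² = 11597.
c = 2t² / 11597 = 2·456² / 11597 = 35.8603.

35.860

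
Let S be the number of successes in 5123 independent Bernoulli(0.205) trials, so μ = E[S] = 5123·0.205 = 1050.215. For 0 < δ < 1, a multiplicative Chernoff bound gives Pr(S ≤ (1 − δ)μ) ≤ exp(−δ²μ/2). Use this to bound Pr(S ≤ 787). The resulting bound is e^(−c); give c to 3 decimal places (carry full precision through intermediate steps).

Write 787 = (1 − δ)μ, so δ = 1 − 787/1050.215 = 0.2506296…
Then the exponent is δ²μ/2 = (μ − 787)²/(2μ) = 32.984739.

32.985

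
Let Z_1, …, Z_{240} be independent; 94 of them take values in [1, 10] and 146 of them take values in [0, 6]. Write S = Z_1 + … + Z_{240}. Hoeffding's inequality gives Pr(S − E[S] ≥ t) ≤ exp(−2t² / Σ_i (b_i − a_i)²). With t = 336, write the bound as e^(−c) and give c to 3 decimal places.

Σ(b_i − a_i)² = 94·9² + 146·6² = 12870.
c = 2t² / 12870 = 2·336² / 12870 = 17.5441.

17.544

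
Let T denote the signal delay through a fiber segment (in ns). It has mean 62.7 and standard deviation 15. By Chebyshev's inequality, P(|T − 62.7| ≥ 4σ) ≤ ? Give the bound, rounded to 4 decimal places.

Chebyshev: P(|T − μ| ≥ t) ≤ Var(T)/t².
Var(T) = σ² = 15² = 225.
t = 4·15 = 60.
Bound = 225 / 3600 = 0.0625.

0.0625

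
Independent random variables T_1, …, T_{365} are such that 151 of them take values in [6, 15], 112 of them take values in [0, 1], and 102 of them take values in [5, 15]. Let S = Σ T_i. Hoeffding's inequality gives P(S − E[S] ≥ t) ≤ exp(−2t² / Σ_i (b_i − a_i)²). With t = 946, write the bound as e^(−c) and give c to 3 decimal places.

Σ(b_i − a_i)² = 151·9² + 112·1² + 102·10² = 22543.
c = 2t² / 22543 = 2·946² / 22543 = 79.3964.

79.396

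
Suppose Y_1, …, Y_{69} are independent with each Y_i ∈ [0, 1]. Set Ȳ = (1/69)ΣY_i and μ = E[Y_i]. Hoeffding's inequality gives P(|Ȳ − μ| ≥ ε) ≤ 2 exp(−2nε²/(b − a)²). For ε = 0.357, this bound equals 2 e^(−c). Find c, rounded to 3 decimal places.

17.588

c = 2nε²/(b − a)² = 2·69·0.357² / 1² = 17.5880.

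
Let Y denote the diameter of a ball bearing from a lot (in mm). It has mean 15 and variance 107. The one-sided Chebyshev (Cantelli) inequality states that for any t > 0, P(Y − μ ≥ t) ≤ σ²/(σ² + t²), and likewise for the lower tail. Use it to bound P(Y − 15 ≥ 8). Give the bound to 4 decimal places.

Here σ² = 107 and t = 8, so σ² + t² = 171.
Cantelli's bound: 107/171 = 0.6257.

0.6257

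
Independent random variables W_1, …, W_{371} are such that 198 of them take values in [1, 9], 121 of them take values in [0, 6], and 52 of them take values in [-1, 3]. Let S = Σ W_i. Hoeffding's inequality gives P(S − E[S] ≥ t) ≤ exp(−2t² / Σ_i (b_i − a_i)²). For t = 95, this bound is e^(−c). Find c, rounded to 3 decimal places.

Σ(b_i − a_i)² = 198·8² + 121·6² + 52·4² = 17860.
c = 2t² / 17860 = 2·95² / 17860 = 1.0106.

1.011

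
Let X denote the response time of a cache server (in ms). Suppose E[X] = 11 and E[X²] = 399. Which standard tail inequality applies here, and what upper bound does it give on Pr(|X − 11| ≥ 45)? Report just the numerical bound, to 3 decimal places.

The first two moments determine the variance, so Chebyshev's inequality is the sharpest standard bound available.
Var(X) = E[X²] − (E[X])² = 399 − 121 = 278.
Chebyshev's inequality: Pr(|X − μ| ≥ t) ≤ Var(X)/t² = 278/2025 = 0.1373.

0.137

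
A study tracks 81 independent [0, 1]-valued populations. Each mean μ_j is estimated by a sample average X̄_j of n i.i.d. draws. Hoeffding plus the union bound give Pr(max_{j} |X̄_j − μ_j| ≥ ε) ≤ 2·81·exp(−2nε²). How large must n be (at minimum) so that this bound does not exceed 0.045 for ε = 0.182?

124

Need 2·81·exp(−2nε²) ≤ 0.045, i.e. exp(−2nε²) ≤ 0.045/162.
So 2nε² ≥ ln(162/0.045) = 8.188689.
Hence n ≥ 8.188689/(2·0.182²) = 123.607.
The smallest integer n is 124.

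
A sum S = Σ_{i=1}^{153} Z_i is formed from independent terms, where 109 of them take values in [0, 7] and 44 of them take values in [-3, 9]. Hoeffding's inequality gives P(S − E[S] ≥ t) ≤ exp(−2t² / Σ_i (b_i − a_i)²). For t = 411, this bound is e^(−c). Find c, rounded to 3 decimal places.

Σ(b_i − a_i)² = 109·7² + 44·12² = 11677.
c = 2t² / 11677 = 2·411² / 11677 = 28.9323.

28.932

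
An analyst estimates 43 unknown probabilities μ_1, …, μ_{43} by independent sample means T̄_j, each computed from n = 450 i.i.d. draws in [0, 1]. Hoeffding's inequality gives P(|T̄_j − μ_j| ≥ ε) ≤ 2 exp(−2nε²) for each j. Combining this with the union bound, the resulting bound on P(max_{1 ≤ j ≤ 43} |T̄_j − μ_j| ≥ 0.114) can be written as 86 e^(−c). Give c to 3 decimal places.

Union bound over the 43 events: P(max_{1 ≤ j ≤ 43} |T̄_j − μ_j| ≥ 0.114) ≤ 43·2·exp(−2nε²) = 86 exp(−2·450·0.114²).
So c = 2·450·0.114² = 11.6964.

11.696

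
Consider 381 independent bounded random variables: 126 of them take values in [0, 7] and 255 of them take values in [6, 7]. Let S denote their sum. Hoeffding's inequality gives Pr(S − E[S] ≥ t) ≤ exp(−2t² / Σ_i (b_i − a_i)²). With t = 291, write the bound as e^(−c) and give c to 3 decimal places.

Σ(b_i − a_i)² = 126·7² + 255·1² = 6429.
c = 2t² / 6429 = 2·291² / 6429 = 26.3434.

26.343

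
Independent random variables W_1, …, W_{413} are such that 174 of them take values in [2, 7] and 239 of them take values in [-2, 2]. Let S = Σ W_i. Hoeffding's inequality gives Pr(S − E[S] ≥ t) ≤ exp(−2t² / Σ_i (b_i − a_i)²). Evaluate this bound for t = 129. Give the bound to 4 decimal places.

0.0170

Σ(b_i − a_i)² = 174·5² + 239·4² = 8174.
Exponent = 2·129² / 8174 = 4.07169.
Bound = exp(−4.07169) = 0.01705.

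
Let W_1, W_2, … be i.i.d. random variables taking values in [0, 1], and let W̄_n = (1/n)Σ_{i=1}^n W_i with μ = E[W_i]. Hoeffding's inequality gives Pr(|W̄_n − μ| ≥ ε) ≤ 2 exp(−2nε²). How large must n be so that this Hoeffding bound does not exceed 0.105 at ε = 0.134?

83

Require 2·exp(−2nε²) ≤ 0.105, i.e. 2nε² ≥ ln(2/0.105) = 2.946942.
So n ≥ 2.946942 / (2·0.134²) = 82.060.
The smallest integer n is 83.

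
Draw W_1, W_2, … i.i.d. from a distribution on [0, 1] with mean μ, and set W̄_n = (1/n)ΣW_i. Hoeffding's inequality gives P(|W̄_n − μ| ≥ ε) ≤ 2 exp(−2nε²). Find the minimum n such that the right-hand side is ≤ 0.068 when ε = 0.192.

Require 2·exp(−2nε²) ≤ 0.068, i.e. 2nε² ≥ ln(2/0.068) = 3.381395.
So n ≥ 3.381395 / (2·0.192²) = 45.863.
The smallest integer n is 46.

46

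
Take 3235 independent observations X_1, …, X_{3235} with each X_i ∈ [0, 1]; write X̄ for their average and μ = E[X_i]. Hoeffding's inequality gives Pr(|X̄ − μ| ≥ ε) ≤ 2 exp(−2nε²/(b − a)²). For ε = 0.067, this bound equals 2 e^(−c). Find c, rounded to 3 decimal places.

c = 2nε²/(b − a)² = 2·3235·0.067² / 1² = 29.0438.

29.044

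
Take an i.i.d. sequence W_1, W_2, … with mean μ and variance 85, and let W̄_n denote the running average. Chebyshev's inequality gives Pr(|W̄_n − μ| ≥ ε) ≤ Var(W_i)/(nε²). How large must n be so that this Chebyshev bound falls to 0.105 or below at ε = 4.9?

Require 85/(n·4.9²) ≤ 0.105, i.e. n ≥ 85/(0.105·4.9²) = 33.716.
The smallest integer n is 34.

34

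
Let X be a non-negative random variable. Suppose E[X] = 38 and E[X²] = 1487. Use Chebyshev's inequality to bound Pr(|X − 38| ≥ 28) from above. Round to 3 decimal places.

0.055

Var(X) = E[X²] − (E[X])² = 1487 − 1444 = 43.
Chebyshev's inequality: Pr(|X − μ| ≥ t) ≤ Var(X)/t² = 43/784 = 0.0548.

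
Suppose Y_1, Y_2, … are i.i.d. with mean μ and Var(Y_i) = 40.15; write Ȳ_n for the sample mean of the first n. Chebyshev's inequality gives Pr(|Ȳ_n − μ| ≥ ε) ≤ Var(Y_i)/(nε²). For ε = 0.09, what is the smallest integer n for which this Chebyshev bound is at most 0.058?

85462

Require 40.15/(n·0.09²) ≤ 0.058, i.e. n ≥ 40.15/(0.058·0.09²) = 85461.899.
The smallest integer n is 85462.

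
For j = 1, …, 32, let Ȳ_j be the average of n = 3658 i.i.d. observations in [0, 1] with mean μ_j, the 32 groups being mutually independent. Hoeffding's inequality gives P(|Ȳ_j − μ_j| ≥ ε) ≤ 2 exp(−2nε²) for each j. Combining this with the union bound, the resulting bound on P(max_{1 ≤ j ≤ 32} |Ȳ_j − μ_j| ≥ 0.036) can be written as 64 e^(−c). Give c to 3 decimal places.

Union bound over the 32 events: P(max_{1 ≤ j ≤ 32} |Ȳ_j − μ_j| ≥ 0.036) ≤ 32·2·exp(−2nε²) = 64 exp(−2·3658·0.036²).
So c = 2·3658·0.036² = 9.4815.

9.482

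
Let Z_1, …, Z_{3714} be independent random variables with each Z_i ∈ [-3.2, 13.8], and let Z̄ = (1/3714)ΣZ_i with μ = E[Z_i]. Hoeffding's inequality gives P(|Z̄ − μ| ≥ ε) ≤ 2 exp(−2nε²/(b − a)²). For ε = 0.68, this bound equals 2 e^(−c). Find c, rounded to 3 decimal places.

c = 2nε²/(b − a)² = 2·3714·0.68² / 17² = 11.8848.

11.885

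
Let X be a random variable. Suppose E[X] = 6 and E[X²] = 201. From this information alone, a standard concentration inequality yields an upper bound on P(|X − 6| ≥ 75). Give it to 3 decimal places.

0.029

The first two moments determine the variance, so Chebyshev's inequality is the sharpest standard bound available.
Var(X) = E[X²] − (E[X])² = 201 − 36 = 165.
Chebyshev's inequality: P(|X − μ| ≥ t) ≤ Var(X)/t² = 165/5625 = 0.0293.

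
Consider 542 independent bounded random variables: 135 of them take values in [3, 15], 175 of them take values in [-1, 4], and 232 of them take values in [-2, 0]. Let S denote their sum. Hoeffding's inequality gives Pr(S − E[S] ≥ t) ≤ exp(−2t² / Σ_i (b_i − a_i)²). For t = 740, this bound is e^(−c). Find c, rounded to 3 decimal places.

Σ(b_i − a_i)² = 135·12² + 175·5² + 232·2² = 24743.
c = 2t² / 24743 = 2·740² / 24743 = 44.2630.

44.263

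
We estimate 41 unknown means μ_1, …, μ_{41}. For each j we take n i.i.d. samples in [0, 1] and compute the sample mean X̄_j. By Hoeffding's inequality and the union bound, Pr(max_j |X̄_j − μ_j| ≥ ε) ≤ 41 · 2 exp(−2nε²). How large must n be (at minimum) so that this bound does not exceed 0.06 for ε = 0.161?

140

Need 2·41·exp(−2nε²) ≤ 0.06, i.e. exp(−2nε²) ≤ 0.06/82.
So 2nε² ≥ ln(82/0.06) = 7.220130.
Hence n ≥ 7.220130/(2·0.161²) = 139.272.
The smallest integer n is 140.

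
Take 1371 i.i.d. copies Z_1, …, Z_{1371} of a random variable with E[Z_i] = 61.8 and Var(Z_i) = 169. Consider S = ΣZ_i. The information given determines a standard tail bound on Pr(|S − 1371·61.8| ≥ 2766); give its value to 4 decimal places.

0.0303

With mean and variance of each term known, Chebyshev's inequality bounds the deviation of the sum (or sample mean).
Var(S) = n·Var(Z_i) = 1371·169 = 231699.
Chebyshev: Pr(|S − 1371·61.8| ≥ 2766) ≤ Var(S)/2766² = 231699/7650756 = 0.0303.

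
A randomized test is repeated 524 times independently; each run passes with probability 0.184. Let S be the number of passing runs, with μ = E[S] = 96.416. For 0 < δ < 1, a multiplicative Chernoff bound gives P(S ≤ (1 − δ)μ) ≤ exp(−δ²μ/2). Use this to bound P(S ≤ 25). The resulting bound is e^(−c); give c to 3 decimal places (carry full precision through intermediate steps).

26.449

Write 25 = (1 − δ)μ, so δ = 1 − 25/96.416 = 0.7407069…
Then the exponent is δ²μ/2 = (μ − 25)²/(2μ) = 26.449163.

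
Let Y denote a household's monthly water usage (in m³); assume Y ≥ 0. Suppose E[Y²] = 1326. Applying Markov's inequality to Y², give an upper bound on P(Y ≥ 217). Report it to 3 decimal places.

Since Y ≥ 0, the event {Y ≥ 217} is the same as {Y² ≥ 47089}.
Markov's inequality applied to Y² gives P(Y² ≥ 47089) ≤ E[Y²]/47089 = 1326/47089 = 0.0282.

0.028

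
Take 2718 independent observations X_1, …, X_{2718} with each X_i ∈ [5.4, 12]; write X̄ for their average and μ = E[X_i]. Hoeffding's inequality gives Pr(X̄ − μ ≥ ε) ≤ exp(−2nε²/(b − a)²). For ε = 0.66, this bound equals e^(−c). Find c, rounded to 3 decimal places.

c = 2nε²/(b − a)² = 2·2718·0.66² / 6.6² = 54.3600.

54.360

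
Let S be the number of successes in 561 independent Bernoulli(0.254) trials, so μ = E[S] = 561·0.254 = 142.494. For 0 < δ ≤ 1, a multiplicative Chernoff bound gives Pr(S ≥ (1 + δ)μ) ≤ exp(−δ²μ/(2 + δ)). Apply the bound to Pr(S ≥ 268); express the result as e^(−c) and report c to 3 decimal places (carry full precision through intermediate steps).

Write 268 = (1 + δ)μ, so δ = 268/142.494 − 1 = 0.8807809…
Then the exponent is δ²μ/(2 + δ) = (268 − μ)² / (μ·(2 + δ)) = 38.372683.

38.373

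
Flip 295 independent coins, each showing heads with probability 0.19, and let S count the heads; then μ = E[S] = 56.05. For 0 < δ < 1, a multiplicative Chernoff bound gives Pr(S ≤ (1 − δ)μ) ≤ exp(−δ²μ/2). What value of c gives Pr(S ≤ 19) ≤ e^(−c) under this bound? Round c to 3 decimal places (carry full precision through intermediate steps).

12.245

Write 19 = (1 − δ)μ, so δ = 1 − 19/56.05 = 0.6610169…
Then the exponent is δ²μ/2 = (μ − 19)²/(2μ) = 12.245339.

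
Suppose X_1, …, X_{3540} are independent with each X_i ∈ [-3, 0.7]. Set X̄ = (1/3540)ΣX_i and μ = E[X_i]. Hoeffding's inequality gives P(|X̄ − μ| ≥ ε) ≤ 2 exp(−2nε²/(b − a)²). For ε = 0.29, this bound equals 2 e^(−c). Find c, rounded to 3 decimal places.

43.494

c = 2nε²/(b − a)² = 2·3540·0.29² / 3.7² = 43.4936.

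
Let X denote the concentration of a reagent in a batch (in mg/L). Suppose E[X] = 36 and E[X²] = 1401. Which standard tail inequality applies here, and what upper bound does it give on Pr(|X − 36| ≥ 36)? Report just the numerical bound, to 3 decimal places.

0.081

The first two moments determine the variance, so Chebyshev's inequality is the sharpest standard bound available.
Var(X) = E[X²] − (E[X])² = 1401 − 1296 = 105.
Chebyshev's inequality: Pr(|X − μ| ≥ t) ≤ Var(X)/t² = 105/1296 = 0.0810.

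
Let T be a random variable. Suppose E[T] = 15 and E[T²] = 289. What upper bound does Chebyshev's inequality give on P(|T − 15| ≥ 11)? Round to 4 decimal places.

0.5289

Var(T) = E[T²] − (E[T])² = 289 − 225 = 64.
Chebyshev's inequality: P(|T − μ| ≥ t) ≤ Var(T)/t² = 64/121 = 0.5289.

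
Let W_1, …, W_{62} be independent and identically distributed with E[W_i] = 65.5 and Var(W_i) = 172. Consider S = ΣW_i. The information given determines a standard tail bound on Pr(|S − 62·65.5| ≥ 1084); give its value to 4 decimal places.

0.0091

With mean and variance of each term known, Chebyshev's inequality bounds the deviation of the sum (or sample mean).
Var(S) = n·Var(W_i) = 62·172 = 10664.
Chebyshev: Pr(|S − 62·65.5| ≥ 1084) ≤ Var(S)/1084² = 10664/1175056 = 0.0091.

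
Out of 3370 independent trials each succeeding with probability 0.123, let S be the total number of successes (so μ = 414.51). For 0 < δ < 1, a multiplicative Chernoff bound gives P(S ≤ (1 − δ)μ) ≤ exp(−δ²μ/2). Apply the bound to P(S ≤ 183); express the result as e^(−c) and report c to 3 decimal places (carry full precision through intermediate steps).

Write 183 = (1 − δ)μ, so δ = 1 − 183/414.51 = 0.5585149…
Then the exponent is δ²μ/2 = (μ − 183)²/(2μ) = 64.650889.

64.651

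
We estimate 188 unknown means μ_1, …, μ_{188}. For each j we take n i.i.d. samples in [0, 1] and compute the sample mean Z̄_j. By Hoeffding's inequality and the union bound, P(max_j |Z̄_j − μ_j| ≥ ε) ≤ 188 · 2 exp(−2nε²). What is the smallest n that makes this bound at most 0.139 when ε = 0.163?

149

Need 2·188·exp(−2nε²) ≤ 0.139, i.e. exp(−2nε²) ≤ 0.139/376.
So 2nε² ≥ ln(376/0.139) = 7.902870.
Hence n ≥ 7.902870/(2·0.163²) = 148.724.
The smallest integer n is 149.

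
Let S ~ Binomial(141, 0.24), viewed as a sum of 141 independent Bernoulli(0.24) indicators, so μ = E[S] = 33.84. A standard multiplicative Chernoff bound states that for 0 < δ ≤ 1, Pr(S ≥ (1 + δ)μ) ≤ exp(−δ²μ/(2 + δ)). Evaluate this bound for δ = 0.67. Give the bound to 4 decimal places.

Exponent = δ²μ/(2 + δ) = 0.67²·33.84/2.67 = 5.6894.
Bound = exp(−5.6894) = 0.00338.

0.0034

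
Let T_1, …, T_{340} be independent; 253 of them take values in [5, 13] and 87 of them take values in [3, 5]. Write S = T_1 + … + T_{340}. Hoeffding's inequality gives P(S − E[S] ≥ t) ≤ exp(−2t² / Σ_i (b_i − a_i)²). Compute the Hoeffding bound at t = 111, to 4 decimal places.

0.2254

Σ(b_i − a_i)² = 253·8² + 87·2² = 16540.
Exponent = 2·111² / 16540 = 1.48984.
Bound = exp(−1.48984) = 0.22541.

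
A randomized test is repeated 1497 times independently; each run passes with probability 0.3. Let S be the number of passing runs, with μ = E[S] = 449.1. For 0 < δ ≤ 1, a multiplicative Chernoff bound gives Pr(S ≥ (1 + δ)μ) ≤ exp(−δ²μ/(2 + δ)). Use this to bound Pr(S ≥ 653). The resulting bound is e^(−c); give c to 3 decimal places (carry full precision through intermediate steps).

37.724

Write 653 = (1 + δ)μ, so δ = 653/449.1 − 1 = 0.4540191…
Then the exponent is δ²μ/(2 + δ) = (653 − μ)² / (μ·(2 + δ)) = 37.723628.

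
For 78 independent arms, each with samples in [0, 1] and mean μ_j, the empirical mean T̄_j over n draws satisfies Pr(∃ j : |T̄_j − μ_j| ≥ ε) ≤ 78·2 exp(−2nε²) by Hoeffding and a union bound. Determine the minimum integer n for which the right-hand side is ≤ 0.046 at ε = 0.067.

906

Need 2·78·exp(−2nε²) ≤ 0.046, i.e. exp(−2nε²) ≤ 0.046/156.
So 2nε² ≥ ln(156/0.046) = 8.128970.
Hence n ≥ 8.128970/(2·0.067²) = 905.432.
The smallest integer n is 906.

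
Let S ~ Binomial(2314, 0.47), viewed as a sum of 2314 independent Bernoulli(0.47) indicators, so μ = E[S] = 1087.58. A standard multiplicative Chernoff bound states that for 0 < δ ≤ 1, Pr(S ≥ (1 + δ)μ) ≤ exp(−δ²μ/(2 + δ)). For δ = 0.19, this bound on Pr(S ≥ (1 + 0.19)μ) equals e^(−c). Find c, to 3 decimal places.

c = δ²μ/(2 + δ) = 0.19²·1087.58/(2 + 0.19) = 17.9277.

17.928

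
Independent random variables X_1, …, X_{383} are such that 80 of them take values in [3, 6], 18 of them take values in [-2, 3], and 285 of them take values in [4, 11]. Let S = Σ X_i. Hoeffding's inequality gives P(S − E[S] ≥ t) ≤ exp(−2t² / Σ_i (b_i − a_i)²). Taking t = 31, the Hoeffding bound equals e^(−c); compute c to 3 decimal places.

Σ(b_i − a_i)² = 80·3² + 18·5² + 285·7² = 15135.
c = 2t² / 15135 = 2·31² / 15135 = 0.1270.

0.127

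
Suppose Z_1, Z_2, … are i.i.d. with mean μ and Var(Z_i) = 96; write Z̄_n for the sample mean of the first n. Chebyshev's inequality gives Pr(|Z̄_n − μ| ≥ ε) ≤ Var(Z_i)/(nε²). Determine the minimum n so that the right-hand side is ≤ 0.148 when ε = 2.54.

Require 96/(n·2.54²) ≤ 0.148, i.e. n ≥ 96/(0.148·2.54²) = 100.541.
The smallest integer n is 101.

101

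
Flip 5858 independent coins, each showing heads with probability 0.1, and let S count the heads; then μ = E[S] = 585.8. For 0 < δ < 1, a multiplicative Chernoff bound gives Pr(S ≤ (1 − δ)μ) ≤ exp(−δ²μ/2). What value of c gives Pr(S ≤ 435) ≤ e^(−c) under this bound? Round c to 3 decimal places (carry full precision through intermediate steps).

19.410

Write 435 = (1 − δ)μ, so δ = 1 − 435/585.8 = 0.2574257…
Then the exponent is δ²μ/2 = (μ − 435)²/(2μ) = 19.409901.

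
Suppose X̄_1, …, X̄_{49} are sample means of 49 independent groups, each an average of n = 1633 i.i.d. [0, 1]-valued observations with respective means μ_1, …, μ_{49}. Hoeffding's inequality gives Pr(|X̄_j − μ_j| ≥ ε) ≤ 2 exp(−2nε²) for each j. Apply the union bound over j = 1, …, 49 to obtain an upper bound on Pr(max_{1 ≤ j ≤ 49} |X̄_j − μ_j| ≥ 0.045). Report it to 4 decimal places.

Per-experiment Hoeffding bound: 2·exp(−2·1633·0.045²) = 2·exp(−6.61365) = 0.0026839.
Union bound over 49 events: 49·0.0026839 = 0.13151.

0.1315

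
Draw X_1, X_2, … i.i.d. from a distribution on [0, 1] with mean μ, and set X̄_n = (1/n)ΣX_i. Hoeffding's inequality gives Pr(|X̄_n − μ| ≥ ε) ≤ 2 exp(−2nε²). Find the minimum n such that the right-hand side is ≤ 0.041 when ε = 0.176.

63

Require 2·exp(−2nε²) ≤ 0.041, i.e. 2nε² ≥ ln(2/0.041) = 3.887330.
So n ≥ 3.887330 / (2·0.176²) = 62.747.
The smallest integer n is 63.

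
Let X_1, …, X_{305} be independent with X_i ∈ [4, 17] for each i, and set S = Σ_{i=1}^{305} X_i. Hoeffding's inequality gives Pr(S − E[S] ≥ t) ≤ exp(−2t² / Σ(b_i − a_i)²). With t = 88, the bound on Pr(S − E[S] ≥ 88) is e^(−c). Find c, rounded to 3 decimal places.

0.300

Σ(b_i − a_i)² = 305·(13)² = 51545.
c = 2t²/51545 = 2·88²/51545 = 0.3005.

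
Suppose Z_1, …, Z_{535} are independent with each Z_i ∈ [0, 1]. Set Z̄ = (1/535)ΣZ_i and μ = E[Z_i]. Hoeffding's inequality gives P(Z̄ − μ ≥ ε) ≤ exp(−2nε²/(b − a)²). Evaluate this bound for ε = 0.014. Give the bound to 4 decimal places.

0.8108

Exponent: 2nε²/(b − a)² = 2·535·0.014² / 1² = 0.20972.
Bound = exp(−0.20972) = 0.81081.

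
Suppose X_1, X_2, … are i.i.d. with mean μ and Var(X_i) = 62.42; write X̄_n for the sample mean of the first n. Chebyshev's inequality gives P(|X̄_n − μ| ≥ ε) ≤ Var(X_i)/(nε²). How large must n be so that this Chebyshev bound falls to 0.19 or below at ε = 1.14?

253

Require 62.42/(n·1.14²) ≤ 0.19, i.e. n ≥ 62.42/(0.19·1.14²) = 252.790.
The smallest integer n is 253.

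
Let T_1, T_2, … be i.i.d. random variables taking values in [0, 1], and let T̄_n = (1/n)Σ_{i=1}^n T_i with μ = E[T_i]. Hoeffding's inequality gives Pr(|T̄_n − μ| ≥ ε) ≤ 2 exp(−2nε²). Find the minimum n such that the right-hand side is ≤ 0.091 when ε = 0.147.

Require 2·exp(−2nε²) ≤ 0.091, i.e. 2nε² ≥ ln(2/0.091) = 3.090043.
So n ≥ 3.090043 / (2·0.147²) = 71.499.
The smallest integer n is 72.

72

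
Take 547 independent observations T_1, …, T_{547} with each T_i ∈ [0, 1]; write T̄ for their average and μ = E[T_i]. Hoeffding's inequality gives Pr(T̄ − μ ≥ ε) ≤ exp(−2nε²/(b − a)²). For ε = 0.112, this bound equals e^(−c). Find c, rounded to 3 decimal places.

13.723

c = 2nε²/(b − a)² = 2·547·0.112² / 1² = 13.7231.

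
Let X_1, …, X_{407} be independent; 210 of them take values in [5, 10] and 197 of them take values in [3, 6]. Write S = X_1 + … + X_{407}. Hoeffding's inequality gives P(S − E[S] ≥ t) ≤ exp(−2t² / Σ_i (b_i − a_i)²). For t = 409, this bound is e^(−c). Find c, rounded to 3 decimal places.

Σ(b_i − a_i)² = 210·5² + 197·3² = 7023.
c = 2t² / 7023 = 2·409² / 7023 = 47.6380.

47.638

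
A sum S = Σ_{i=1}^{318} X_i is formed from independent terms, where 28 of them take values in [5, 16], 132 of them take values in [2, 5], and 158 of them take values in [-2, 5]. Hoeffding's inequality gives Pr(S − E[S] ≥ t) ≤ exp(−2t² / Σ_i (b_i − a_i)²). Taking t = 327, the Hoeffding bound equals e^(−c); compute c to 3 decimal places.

Σ(b_i − a_i)² = 28·11² + 132·3² + 158·7² = 12318.
c = 2t² / 12318 = 2·327² / 12318 = 17.3614.

17.361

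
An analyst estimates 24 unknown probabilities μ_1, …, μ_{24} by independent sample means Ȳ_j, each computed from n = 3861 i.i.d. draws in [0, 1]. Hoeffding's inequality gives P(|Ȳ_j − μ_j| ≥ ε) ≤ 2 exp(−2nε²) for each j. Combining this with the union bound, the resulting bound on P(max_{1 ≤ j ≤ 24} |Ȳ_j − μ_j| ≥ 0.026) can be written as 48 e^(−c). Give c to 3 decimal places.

Union bound over the 24 events: P(max_{1 ≤ j ≤ 24} |Ȳ_j − μ_j| ≥ 0.026) ≤ 24·2·exp(−2nε²) = 48 exp(−2·3861·0.026²).
So c = 2·3861·0.026² = 5.2201.

5.220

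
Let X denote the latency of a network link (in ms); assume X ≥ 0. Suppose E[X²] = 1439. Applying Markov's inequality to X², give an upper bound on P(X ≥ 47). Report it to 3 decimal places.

0.651

Since X ≥ 0, the event {X ≥ 47} is the same as {X² ≥ 2209}.
Markov's inequality applied to X² gives P(X² ≥ 2209) ≤ E[X²]/2209 = 1439/2209 = 0.6514.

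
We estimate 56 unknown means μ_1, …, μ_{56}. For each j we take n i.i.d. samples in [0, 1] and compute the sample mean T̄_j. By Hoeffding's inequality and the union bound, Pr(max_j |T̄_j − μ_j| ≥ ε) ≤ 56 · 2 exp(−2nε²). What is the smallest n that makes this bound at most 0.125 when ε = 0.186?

Need 2·56·exp(−2nε²) ≤ 0.125, i.e. exp(−2nε²) ≤ 0.125/112.
So 2nε² ≥ ln(112/0.125) = 6.797940.
Hence n ≥ 6.797940/(2·0.186²) = 98.247.
The smallest integer n is 99.

99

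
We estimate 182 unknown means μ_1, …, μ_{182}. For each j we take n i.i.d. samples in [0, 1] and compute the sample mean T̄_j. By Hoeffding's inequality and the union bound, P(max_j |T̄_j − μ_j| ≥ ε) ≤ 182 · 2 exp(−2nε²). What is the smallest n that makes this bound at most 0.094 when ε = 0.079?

Need 2·182·exp(−2nε²) ≤ 0.094, i.e. exp(−2nε²) ≤ 0.094/364.
So 2nε² ≥ ln(364/0.094) = 8.261614.
Hence n ≥ 8.261614/(2·0.079²) = 661.882.
The smallest integer n is 662.

662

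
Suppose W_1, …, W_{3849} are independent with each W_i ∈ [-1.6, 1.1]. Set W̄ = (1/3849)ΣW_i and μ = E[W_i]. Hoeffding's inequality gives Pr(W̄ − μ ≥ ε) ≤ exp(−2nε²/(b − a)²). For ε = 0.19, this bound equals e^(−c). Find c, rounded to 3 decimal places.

38.120

c = 2nε²/(b − a)² = 2·3849·0.19² / 2.7² = 38.1204.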